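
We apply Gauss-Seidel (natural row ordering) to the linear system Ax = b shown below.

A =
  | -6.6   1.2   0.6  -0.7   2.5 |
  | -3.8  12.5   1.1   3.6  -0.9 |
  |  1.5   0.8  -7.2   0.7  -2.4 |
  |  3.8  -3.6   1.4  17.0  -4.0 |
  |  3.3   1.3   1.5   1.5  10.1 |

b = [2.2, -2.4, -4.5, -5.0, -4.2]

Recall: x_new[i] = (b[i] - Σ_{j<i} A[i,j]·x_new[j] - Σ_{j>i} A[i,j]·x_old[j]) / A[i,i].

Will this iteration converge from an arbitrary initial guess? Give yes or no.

Diagonal D = diag(-6.6, 12.5, -7.2, 17, 10.1); L, U strict lower/upper.
Gauss-Seidel: T = -(D+L)⁻¹U, row 0 first, T[0,4] = -(2.5)/(-6.6) = +0.3788; later rows by forward substitution.
  T[0,:] = [+0.0000  +0.1818  +0.0909  -0.1061  +0.3788]
  T[1,:] = [+0.0000  +0.0553  -0.0604  -0.3202  +0.1872]
  T[2,:] = [+0.0000  +0.0440  +0.0122  +0.0395  -0.2336]
  T[3,:] = [+0.0000  -0.0326  -0.0341  -0.0474  +0.2095]
  T[4,:] = [+0.0000  -0.0682  -0.0187  +0.0770  -0.1443]
|roots of det(T-λI)|: 0.1612, 0.1196, 0.1196, 0.0519, 0.0000.
ρ = 0.1612; 0.1612 < 1: convergent.

yes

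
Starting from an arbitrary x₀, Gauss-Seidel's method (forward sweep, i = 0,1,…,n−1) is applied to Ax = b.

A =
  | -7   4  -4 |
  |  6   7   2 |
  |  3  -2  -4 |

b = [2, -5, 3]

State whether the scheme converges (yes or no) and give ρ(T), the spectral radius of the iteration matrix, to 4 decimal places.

Write A = D+L+U with D = diag(-7, 7, -4).
T_GS = -(D+L)⁻¹U: row 0 first, T[0,1] = -(4)/(-7) = +0.5714; later rows by forward substitution.
  T[0,:] = [+0.0000  +0.5714  -0.5714]
  T[1,:] = [+0.0000  -0.4898  +0.2041]
  T[2,:] = [+0.0000  +0.6735  -0.5306]
|λ(T)| sorted: 0.8815, 0.1389, 0.0000.
ρ(T) = max|λ| = 0.8815; 0.8815 < 1 ⇒ converges.

yes, ρ = 0.8815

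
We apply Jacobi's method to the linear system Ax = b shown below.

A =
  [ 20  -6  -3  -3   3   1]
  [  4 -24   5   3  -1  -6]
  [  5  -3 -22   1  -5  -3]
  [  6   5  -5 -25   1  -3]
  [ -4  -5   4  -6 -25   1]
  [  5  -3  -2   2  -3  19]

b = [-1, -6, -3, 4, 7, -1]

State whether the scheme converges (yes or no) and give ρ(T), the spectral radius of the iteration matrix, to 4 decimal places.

Let D = diag(20, -24, -22, -25, -25, 19); L, U the strict triangles.
Jacobi T = -D⁻¹(L+U): T[3,2] = -(-5)/(-25) = -0.2000; T[3,3] = 0.
  T[0,:] = [+0.0000 +0.3000 +0.1500 +0.1500 -0.1500 -0.0500]
  T[1,:] = [+0.1667 +0.0000 +0.2083 +0.1250 -0.0417 -0.2500]
  T[2,:] = [+0.2273 -0.1364 +0.0000 +0.0455 -0.2273 -0.1364]
  T[3,:] = [+0.2400 +0.2000 -0.2000 +0.0000 +0.0400 -0.1200]
  T[4,:] = [-0.1600 -0.2000 +0.1600 -0.2400 +0.0000 +0.0400]
  T[5,:] = [-0.2632 +0.1579 +0.1053 -0.1053 +0.1579 +0.0000]
moduli |λ_i(T)| = 0.5626, 0.3384, 0.3384, 0.1617, 0.1617, 0.1533.
ρ = 0.5626; 0.5626 < 1: convergent.

yes, ρ = 0.5626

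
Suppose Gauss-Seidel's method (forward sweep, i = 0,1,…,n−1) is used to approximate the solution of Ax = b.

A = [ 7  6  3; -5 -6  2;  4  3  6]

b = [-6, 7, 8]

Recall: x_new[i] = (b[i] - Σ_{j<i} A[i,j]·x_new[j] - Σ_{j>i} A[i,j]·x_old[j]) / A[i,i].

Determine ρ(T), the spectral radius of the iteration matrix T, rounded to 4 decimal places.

Diagonal D = diag(7, -6, 6); L, U strict lower/upper.
Gauss-Seidel: T = -(D+L)⁻¹U, row 0 first, T[0,2] = -(3)/(7) = -0.4286; later rows by forward substitution.
  T[0,:] = [+0.0000  -0.8571  -0.4286]
  T[1,:] = [+0.0000  +0.7143  +0.6905]
  T[2,:] = [+0.0000  +0.2143  -0.0595]
|eigenvalues of T|: 0.8730, 0.2182, 0.0000.
ρ(T) = max|λ| = 0.8730; 0.8730 < 1, so it converges for any x₀.

0.8730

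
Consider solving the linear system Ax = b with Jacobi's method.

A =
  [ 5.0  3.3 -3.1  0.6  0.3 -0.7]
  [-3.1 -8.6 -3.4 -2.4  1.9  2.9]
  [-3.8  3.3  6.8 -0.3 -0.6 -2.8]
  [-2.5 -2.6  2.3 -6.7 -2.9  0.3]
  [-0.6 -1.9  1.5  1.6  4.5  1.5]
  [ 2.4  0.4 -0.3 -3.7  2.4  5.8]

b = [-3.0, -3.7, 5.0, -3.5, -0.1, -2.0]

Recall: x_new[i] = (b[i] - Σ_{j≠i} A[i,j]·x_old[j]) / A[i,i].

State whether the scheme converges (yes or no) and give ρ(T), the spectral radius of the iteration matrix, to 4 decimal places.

Split A = D + L + U, D = diag(5, -8.6, 6.8, -6.7, 4.5, 5.8).
Jacobi T = -D⁻¹(L+U): T[0,1] = -(3.3)/(5) = -0.6600; T[0,0] = 0.
  T[0,:] = [+0.0000, -0.6600, +0.6200, -0.1200, -0.0600, +0.1400]
  T[1,:] = [-0.3605, +0.0000, -0.3953, -0.2791, +0.2209, +0.3372]
  T[2,:] = [+0.5588, -0.4853, +0.0000, +0.0441, +0.0882, +0.4118]
  T[3,:] = [-0.3731, -0.3881, +0.3433, +0.0000, -0.4328, +0.0448]
  T[4,:] = [+0.1333, +0.4222, -0.3333, -0.3556, +0.0000, -0.3333]
  T[5,:] = [-0.4138, -0.0690, +0.0517, +0.6379, -0.4138, +0.0000]
eigenvalue magnitudes: 1.1277, 0.7416, 0.5735, 0.5039, 0.3094, 0.1463.
ρ = 1.1277; 1.1277 > 1: divergent.

no, ρ = 1.1277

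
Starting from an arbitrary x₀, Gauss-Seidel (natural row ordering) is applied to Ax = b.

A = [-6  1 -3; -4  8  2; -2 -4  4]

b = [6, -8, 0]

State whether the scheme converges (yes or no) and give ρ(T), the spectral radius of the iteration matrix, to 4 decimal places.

yes, ρ = 0.6338

Diagonal D = diag(-6, 8, 4); L, U strict lower/upper.
GS T = -(D+L)⁻¹U: row 0 first, T[0,1] = -(1)/(-6) = +0.1667; later rows by forward substitution.
  T[0,:] = [+0.0000 +0.1667 -0.5000]
  T[1,:] = [+0.0000 +0.0833 -0.5000]
  T[2,:] = [+0.0000 +0.1667 -0.7500]
|roots of det(T-λI)|: 0.6338, 0.0329, 0.0000.
spectral radius ρ = 0.6338; 0.6338 < 1, so it converges for any x₀.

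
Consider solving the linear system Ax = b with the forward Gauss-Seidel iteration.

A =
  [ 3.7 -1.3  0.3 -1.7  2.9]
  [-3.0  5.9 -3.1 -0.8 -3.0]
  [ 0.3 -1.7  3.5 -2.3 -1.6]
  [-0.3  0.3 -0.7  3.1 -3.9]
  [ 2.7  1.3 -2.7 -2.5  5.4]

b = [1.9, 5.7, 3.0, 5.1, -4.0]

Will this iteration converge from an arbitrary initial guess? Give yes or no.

Diagonal D = diag(3.7, 5.9, 3.5, 3.1, 5.4); L, U strict lower/upper.
GS T = -(D+L)⁻¹U: row 0 first, T[0,1] = -(-1.3)/(3.7) = +0.3514; later rows by forward substitution.
  T[0,:] = [+0.0000 +0.3514 -0.0811 +0.4595 -0.7838]
  T[1,:] = [+0.0000 +0.1787 +0.4842 +0.3692 +0.1099]
  T[2,:] = [+0.0000 +0.0567 +0.2421 +0.7971 +0.5777]
  T[3,:] = [+0.0000 +0.0295 -0.0000 +0.1887 +1.3020]
  T[4,:] = [+0.0000 -0.1767 +0.0450 +0.1673 +1.2571]
|eigenvalues of T|: 1.3269, 0.7583, 0.2754, 0.2754, 0.0000.
spectral radius ρ = 1.3269; 1.3269 > 1, so it fails to converge.

no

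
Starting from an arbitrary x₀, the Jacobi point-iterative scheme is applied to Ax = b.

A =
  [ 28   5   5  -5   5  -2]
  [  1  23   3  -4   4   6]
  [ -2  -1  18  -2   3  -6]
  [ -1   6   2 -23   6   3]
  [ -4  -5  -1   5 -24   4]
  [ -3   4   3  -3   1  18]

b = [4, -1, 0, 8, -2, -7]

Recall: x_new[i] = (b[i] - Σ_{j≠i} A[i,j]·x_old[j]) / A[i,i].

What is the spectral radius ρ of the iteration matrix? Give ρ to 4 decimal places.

0.5093

Let D = diag(28, 23, 18, -23, -24, 18); L, U the strict triangles.
T_J = -D⁻¹(L+U): T[1,3] = -(-4)/(23) = +0.1739; T[1,1] = 0.
  T[0,:] = [+0.0000  -0.1786  -0.1786  +0.1786  -0.1786  +0.0714]
  T[1,:] = [-0.0435  +0.0000  -0.1304  +0.1739  -0.1739  -0.2609]
  T[2,:] = [+0.1111  +0.0556  +0.0000  +0.1111  -0.1667  +0.3333]
  T[3,:] = [-0.0435  +0.2609  +0.0870  +0.0000  +0.2609  +0.1304]
  T[4,:] = [-0.1667  -0.2083  -0.0417  +0.2083  +0.0000  +0.1667]
  T[5,:] = [+0.1667  -0.2222  -0.1667  +0.1667  -0.0556  +0.0000]
|eigenvalues of T|: 0.5093, 0.3320, 0.2340, 0.2186, 0.2186, 0.1580.
ρ = 0.5093; 0.5093 < 1: convergent.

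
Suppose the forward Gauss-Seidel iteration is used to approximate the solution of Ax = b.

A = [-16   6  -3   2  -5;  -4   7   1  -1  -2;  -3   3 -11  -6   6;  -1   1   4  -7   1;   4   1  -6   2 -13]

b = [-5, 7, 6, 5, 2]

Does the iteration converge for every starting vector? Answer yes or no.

yes

Let D = diag(-16, 7, -11, -7, -13); L, U the strict triangles.
Gauss-Seidel: T = -(D+L)⁻¹U, row 0 first, T[0,2] = -(-3)/(-16) = -0.1875; later rows by forward substitution.
  T[0,:] = [+0.0000 +0.3750 -0.1875 +0.1250 -0.3125]
  T[1,:] = [+0.0000 +0.2143 -0.2500 +0.2143 +0.1071]
  T[2,:] = [+0.0000 -0.0438 -0.0170 -0.5211 +0.6599]
  T[3,:] = [+0.0000 -0.0480 -0.0187 -0.2850 +0.5799]
  T[4,:] = [+0.0000 +0.1447 -0.0719 +0.2516 -0.3033]
|λ(T)| sorted: 0.6390, 0.2720, 0.0860, 0.0860, 0.0000.
ρ(T) = max|λ| = 0.6390; 0.6390 < 1: convergent.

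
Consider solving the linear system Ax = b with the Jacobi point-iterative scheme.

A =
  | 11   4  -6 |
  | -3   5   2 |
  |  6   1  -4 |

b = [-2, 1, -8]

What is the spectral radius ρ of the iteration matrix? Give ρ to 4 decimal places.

0.9107

Write A = D+L+U with D = diag(11, 5, -4).
T_J = -D⁻¹(L+U): T[0,1] = -(4)/(11) = -0.3636; T[0,0] = 0.
  T[0,:] = [+0.0000, -0.3636, +0.5455]
  T[1,:] = [+0.6000, +0.0000, -0.4000]
  T[2,:] = [+1.5000, +0.2500, +0.0000]
moduli |λ_i(T)| = 0.9107, 0.5739, 0.5739.
ρ(T) = max|λ| = 0.9107; 0.9107 < 1: convergent.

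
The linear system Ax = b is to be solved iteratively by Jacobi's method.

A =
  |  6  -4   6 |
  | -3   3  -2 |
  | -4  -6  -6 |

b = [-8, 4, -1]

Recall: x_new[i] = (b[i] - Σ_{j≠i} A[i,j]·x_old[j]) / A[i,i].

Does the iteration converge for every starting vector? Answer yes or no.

no

Write A = D+L+U with D = diag(6, 3, -6).
Jacobi: T = -D⁻¹(L+U), T[1,2] = -(-2)/(3) = +0.6667; T[1,1] = 0.
  T[0,:] = [+0.0000, +0.6667, -1.0000]
  T[1,:] = [+1.0000, +0.0000, +0.6667]
  T[2,:] = [-0.6667, -1.0000, +0.0000]
moduli |λ_i(T)| = 1.1344, 0.7876, 0.7876.
ρ(T) = max|λ| = 1.1344; 1.1344 > 1 ⇒ diverges.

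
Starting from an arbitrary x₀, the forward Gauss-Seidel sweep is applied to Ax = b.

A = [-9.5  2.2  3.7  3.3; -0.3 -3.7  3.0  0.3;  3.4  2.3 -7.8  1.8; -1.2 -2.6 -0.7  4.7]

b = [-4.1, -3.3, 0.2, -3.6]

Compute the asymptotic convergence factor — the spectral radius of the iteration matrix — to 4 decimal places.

Write A = D+L+U with D = diag(-9.5, -3.7, -7.8, 4.7).
Gauss-Seidel: T = -(D+L)⁻¹U, row 0 first, T[0,3] = -(3.3)/(-9.5) = +0.3474; later rows by forward substitution.
  T[0,:] = [+0.0000, +0.2316, +0.3895, +0.3474]
  T[1,:] = [+0.0000, -0.0188, +0.7792, +0.0529]
  T[2,:] = [+0.0000, +0.0954, +0.3995, +0.3978]
  T[3,:] = [+0.0000, +0.0629, +0.5900, +0.1772]
|λ(T)| sorted: 0.8647, 0.2569, 0.0498, 0.0000.
ρ = 0.8647; 0.8647 < 1: convergent.

0.8647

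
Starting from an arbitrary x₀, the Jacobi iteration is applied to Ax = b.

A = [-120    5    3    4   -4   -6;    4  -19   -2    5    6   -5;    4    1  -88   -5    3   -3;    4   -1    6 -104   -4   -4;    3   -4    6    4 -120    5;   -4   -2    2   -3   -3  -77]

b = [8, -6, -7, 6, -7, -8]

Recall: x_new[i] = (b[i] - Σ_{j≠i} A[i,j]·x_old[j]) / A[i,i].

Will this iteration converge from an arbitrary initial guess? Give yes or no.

Diagonal D = diag(-120, -19, -88, -104, -120, -77); L, U strict lower/upper.
Jacobi T = -D⁻¹(L+U): T[5,2] = -(2)/(-77) = +0.0260; T[5,5] = 0.
  T[0,:] = [+0.0000, +0.0417, +0.0250, +0.0333, -0.0333, -0.0500]
  T[1,:] = [+0.2105, +0.0000, -0.1053, +0.2632, +0.3158, -0.2632]
  T[2,:] = [+0.0455, +0.0114, +0.0000, -0.0568, +0.0341, -0.0341]
  T[3,:] = [+0.0385, -0.0096, +0.0577, +0.0000, -0.0385, -0.0385]
  T[4,:] = [+0.0250, -0.0333, +0.0500, +0.0333, +0.0000, +0.0417]
  T[5,:] = [-0.0519, -0.0260, +0.0260, -0.0390, -0.0390, +0.0000]
|λ(T)| sorted: 0.1632, 0.1334, 0.1334, 0.0704, 0.0704, 0.0282.
ρ = 0.1632; 0.1632 < 1: convergent.

yes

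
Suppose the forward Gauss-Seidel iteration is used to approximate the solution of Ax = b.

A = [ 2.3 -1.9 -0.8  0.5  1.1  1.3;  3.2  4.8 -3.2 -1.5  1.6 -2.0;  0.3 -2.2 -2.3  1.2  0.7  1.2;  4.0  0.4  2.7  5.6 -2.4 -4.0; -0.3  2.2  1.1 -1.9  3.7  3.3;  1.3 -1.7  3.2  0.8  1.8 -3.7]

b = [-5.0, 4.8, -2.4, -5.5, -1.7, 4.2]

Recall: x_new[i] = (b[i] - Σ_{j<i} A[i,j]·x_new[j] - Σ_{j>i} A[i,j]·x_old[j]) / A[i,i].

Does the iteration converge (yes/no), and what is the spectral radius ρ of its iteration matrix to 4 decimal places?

Let D = diag(2.3, 4.8, -2.3, 5.6, 3.7, -3.7); L, U the strict triangles.
GS T = -(D+L)⁻¹U: row 0 first, T[0,1] = -(-1.9)/(2.3) = +0.8261; later rows by forward substitution.
  T[0,:] = [+0.0000, +0.8261, +0.3478, -0.2174, -0.4783, -0.5652]
  T[1,:] = [+0.0000, -0.5507, +0.4348, +0.4574, -0.0145, +0.7935]
  T[2,:] = [+0.0000, +0.6345, -0.3705, +0.0558, +0.2558, -0.3110]
  T[3,:] = [+0.0000, -0.8567, -0.1009, +0.0957, +0.6479, +1.2113]
  T[4,:] = [+0.0000, -0.2341, -0.1720, -0.2571, +0.2265, -0.6951]
  T[5,:] = [+0.0000, +0.7929, -0.5035, -0.3426, +0.3101, -0.9083]
eigenvalue magnitudes: 1.3386, 0.6250, 0.6250, 0.2717, 0.2717, 0.0000.
spectral radius ρ = 1.3386; 1.3386 > 1, so it fails to converge.

no, ρ = 1.3386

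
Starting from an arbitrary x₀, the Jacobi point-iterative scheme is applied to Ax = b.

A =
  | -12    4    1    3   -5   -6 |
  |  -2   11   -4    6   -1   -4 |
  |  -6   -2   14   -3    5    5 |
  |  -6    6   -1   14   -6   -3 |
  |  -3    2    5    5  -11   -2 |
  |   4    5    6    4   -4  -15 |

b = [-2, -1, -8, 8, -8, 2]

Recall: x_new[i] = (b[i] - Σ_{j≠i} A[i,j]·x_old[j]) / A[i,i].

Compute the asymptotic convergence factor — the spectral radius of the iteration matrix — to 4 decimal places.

1.1349

Write A = D+L+U with D = diag(-12, 11, 14, 14, -11, -15).
Jacobi T = -D⁻¹(L+U): T[3,2] = -(-1)/(14) = +0.0714; T[3,3] = 0.
  T[0,:] = [+0.0000, +0.3333, +0.0833, +0.2500, -0.4167, -0.5000]
  T[1,:] = [+0.1818, +0.0000, +0.3636, -0.5455, +0.0909, +0.3636]
  T[2,:] = [+0.4286, +0.1429, +0.0000, +0.2143, -0.3571, -0.3571]
  T[3,:] = [+0.4286, -0.4286, +0.0714, +0.0000, +0.4286, +0.2143]
  T[4,:] = [-0.2727, +0.1818, +0.4545, +0.4545, +0.0000, -0.1818]
  T[5,:] = [+0.2667, +0.3333, +0.4000, +0.2667, -0.2667, +0.0000]
|λ(T)| sorted: 1.1349, 0.6053, 0.6053, 0.5984, 0.0965, 0.0965.
spectral radius ρ = 1.1349; 1.1349 > 1: divergent.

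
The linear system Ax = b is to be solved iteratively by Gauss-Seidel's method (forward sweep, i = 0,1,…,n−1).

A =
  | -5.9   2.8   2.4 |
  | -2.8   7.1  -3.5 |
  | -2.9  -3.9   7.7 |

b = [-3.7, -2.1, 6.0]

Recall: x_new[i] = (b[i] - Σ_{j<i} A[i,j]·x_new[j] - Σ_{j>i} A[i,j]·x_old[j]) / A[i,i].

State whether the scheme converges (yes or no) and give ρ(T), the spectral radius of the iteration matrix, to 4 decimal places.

Diagonal D = diag(-5.9, 7.1, 7.7); L, U strict lower/upper.
Gauss-Seidel: T = -(D+L)⁻¹U, row 0 first, T[0,2] = -(2.4)/(-5.9) = +0.4068; later rows by forward substitution.
  T[0,:] = [+0.0000  +0.4746  +0.4068]
  T[1,:] = [+0.0000  +0.1872  +0.6534]
  T[2,:] = [+0.0000  +0.2735  +0.4841]
|eigenvalues of T|: 0.7837, 0.1124, 0.0000.
ρ(T) = max|λ| = 0.7837; 0.7837 < 1, so it converges for any x₀.

yes, ρ = 0.7837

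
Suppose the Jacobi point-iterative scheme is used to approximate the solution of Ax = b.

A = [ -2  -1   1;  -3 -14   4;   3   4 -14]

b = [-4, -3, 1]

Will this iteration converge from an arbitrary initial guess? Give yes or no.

Let D = diag(-2, -14, -14); L, U the strict triangles.
T_J = -D⁻¹(L+U): T[0,1] = -(-1)/(-2) = -0.5000; T[0,0] = 0.
  T[0,:] = [+0.0000 -0.5000 +0.5000]
  T[1,:] = [-0.2143 +0.0000 +0.2857]
  T[2,:] = [+0.2143 +0.2857 +0.0000]
|eigenvalues of T|: 0.6273, 0.3416, 0.2857.
spectral radius ρ = 0.6273; 0.6273 < 1: convergent.

yes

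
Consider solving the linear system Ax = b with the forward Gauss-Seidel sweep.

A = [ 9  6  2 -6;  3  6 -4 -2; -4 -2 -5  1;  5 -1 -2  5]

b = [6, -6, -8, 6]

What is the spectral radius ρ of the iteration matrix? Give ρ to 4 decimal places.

Write A = D+L+U with D = diag(9, 6, -5, 5).
T_GS = -(D+L)⁻¹U: row 0 first, T[0,3] = -(-6)/(9) = +0.6667; later rows by forward substitution.
  T[0,:] = [+0.0000  -0.6667  -0.2222  +0.6667]
  T[1,:] = [+0.0000  +0.3333  +0.7778  +0.0000]
  T[2,:] = [+0.0000  +0.4000  -0.1333  -0.3333]
  T[3,:] = [+0.0000  +0.8933  +0.3244  -0.8000]
|roots of det(T-λI)|: 0.9342, 0.5179, 0.1837, 0.0000.
spectral radius ρ = 0.9342; 0.9342 < 1, so it converges for any x₀.

0.9342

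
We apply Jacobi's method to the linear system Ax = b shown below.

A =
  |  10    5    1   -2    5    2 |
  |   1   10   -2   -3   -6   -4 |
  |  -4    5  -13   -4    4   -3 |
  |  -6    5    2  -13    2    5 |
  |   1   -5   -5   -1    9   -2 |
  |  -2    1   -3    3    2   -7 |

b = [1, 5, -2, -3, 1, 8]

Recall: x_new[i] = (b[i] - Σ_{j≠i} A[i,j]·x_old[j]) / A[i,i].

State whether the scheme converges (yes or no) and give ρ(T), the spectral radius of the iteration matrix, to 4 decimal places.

no, ρ = 1.2400

A = D + L + U where D = diag(10, 10, -13, -13, 9, -7).
Jacobi T = -D⁻¹(L+U): T[1,0] = -(1)/(10) = -0.1000; T[1,1] = 0.
  T[0,:] = [+0.0000 -0.5000 -0.1000 +0.2000 -0.5000 -0.2000]
  T[1,:] = [-0.1000 +0.0000 +0.2000 +0.3000 +0.6000 +0.4000]
  T[2,:] = [-0.3077 +0.3846 +0.0000 -0.3077 +0.3077 -0.2308]
  T[3,:] = [-0.4615 +0.3846 +0.1538 +0.0000 +0.1538 +0.3846]
  T[4,:] = [-0.1111 +0.5556 +0.5556 +0.1111 +0.0000 +0.2222]
  T[5,:] = [-0.2857 +0.1429 -0.4286 +0.4286 +0.2857 +0.0000]
|λ(T)| sorted: 1.2400, 0.6369, 0.4781, 0.4613, 0.4607, 0.4607.
spectral radius ρ = 1.2400; 1.2400 > 1 ⇒ diverges.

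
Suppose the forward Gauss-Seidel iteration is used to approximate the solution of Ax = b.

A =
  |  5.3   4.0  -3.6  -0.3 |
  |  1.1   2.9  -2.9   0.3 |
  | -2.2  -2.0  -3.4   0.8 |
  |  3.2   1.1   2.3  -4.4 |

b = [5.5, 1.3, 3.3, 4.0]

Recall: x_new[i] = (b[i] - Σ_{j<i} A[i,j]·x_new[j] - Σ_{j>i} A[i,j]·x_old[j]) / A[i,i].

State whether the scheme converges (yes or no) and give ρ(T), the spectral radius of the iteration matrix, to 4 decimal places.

Write A = D+L+U with D = diag(5.3, 2.9, -3.4, -4.4).
T_GS = -(D+L)⁻¹U: row 0 first, T[0,1] = -(4)/(5.3) = -0.7547; later rows by forward substitution.
  T[0,:] = [+0.0000, -0.7547, +0.6792, +0.0566]
  T[1,:] = [+0.0000, +0.2863, +0.7424, -0.1249]
  T[2,:] = [+0.0000, +0.3200, -0.8762, +0.2721]
  T[3,:] = [+0.0000, -0.3101, +0.2216, +0.1522]
moduli |λ_i(T)| = 1.1348, 0.4360, 0.2610, 0.0000.
ρ = 1.1348; 1.1348 > 1: divergent.

no, ρ = 1.1348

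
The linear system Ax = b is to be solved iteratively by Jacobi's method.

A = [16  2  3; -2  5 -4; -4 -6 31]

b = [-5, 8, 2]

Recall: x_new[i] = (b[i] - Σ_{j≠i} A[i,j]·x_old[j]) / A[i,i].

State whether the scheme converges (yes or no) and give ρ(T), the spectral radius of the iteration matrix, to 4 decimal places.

yes, ρ = 0.3888

Write A = D+L+U with D = diag(16, 5, 31).
Jacobi: T = -D⁻¹(L+U), T[2,0] = -(-4)/(31) = +0.1290; T[2,2] = 0.
  T[0,:] = [+0.0000, -0.1250, -0.1875]
  T[1,:] = [+0.4000, +0.0000, +0.8000]
  T[2,:] = [+0.1290, +0.1935, +0.0000]
eigenvalue magnitudes: 0.3888, 0.2656, 0.2656.
ρ = 0.3888; 0.3888 < 1, so it converges for any x₀.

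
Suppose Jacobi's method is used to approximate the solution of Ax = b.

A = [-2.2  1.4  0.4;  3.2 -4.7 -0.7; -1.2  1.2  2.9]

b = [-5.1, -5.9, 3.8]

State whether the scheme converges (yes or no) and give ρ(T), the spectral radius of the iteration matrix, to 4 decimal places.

A = D + L + U where D = diag(-2.2, -4.7, 2.9).
Jacobi T = -D⁻¹(L+U): T[2,1] = -(1.2)/(2.9) = -0.4138; T[2,2] = 0.
  T[0,:] = [+0.0000  +0.6364  +0.1818]
  T[1,:] = [+0.6809  +0.0000  -0.1489]
  T[2,:] = [+0.4138  -0.4138  +0.0000]
|roots of det(T-λI)|: 0.8245, 0.6577, 0.1668.
ρ = 0.8245; 0.8245 < 1 ⇒ converges.

yes, ρ = 0.8245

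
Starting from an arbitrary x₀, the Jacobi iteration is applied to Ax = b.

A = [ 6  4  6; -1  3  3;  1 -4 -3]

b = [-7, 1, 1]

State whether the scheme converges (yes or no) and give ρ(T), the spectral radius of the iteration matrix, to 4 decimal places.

Let D = diag(6, 3, -3); L, U the strict triangles.
Jacobi: T = -D⁻¹(L+U), T[0,2] = -(6)/(6) = -1.0000; T[0,0] = 0.
  T[0,:] = [+0.0000 -0.6667 -1.0000]
  T[1,:] = [+0.3333 +0.0000 -1.0000]
  T[2,:] = [+0.3333 -1.3333 +0.0000]
|roots of det(T-λI)|: 1.1624, 0.7573, 0.7573.
ρ = 1.1624; 1.1624 > 1, so it fails to converge.

no, ρ = 1.1624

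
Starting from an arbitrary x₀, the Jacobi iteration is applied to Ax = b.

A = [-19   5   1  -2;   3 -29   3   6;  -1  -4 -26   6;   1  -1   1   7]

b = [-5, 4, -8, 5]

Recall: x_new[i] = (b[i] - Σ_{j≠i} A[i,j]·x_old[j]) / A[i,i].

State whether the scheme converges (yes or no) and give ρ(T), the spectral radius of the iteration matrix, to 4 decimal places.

Split A = D + L + U, D = diag(-19, -29, -26, 7).
T_J = -D⁻¹(L+U): T[0,1] = -(5)/(-19) = +0.2632; T[0,0] = 0.
  T[0,:] = [+0.0000 +0.2632 +0.0526 -0.1053]
  T[1,:] = [+0.1034 +0.0000 +0.1034 +0.2069]
  T[2,:] = [-0.0385 -0.1538 +0.0000 +0.2308]
  T[3,:] = [-0.1429 +0.1429 -0.1429 +0.0000]
|λ(T)| sorted: 0.2415, 0.1535, 0.1535, 0.1473.
ρ(T) = max|λ| = 0.2415; 0.2415 < 1: convergent.

yes, ρ = 0.2415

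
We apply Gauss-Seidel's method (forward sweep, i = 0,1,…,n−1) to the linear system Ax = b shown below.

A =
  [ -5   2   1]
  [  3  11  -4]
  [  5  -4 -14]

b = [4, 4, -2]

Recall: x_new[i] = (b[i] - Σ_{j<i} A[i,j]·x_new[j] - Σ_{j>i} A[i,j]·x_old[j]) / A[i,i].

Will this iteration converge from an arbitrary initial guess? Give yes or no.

Let D = diag(-5, 11, -14); L, U the strict triangles.
T_GS = -(D+L)⁻¹U: row 0 first, T[0,2] = -(1)/(-5) = +0.2000; later rows by forward substitution.
  T[0,:] = [+0.0000, +0.4000, +0.2000]
  T[1,:] = [+0.0000, -0.1091, +0.3091]
  T[2,:] = [+0.0000, +0.1740, -0.0169]
|roots of det(T-λI)|: 0.2995, 0.1735, 0.0000.
ρ(T) = max|λ| = 0.2995; 0.2995 < 1 ⇒ converges.

yes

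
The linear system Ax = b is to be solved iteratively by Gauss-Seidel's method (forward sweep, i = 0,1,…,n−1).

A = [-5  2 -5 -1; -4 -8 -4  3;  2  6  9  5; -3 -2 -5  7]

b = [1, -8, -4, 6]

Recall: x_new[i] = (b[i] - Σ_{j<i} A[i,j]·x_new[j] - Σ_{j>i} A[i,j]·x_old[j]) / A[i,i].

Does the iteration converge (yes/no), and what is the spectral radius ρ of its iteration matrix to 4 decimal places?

yes, ρ = 0.8605

Diagonal D = diag(-5, -8, 9, 7); L, U strict lower/upper.
GS T = -(D+L)⁻¹U: row 0 first, T[0,3] = -(-1)/(-5) = -0.2000; later rows by forward substitution.
  T[0,:] = [+0.0000  +0.4000  -1.0000  -0.2000]
  T[1,:] = [+0.0000  -0.2000  +0.0000  +0.4750]
  T[2,:] = [+0.0000  +0.0444  +0.2222  -0.8278]
  T[3,:] = [+0.0000  +0.1460  -0.2698  -0.5413]
|λ(T)| sorted: 0.8605, 0.4614, 0.1199, 0.0000.
ρ = 0.8605; 0.8605 < 1: convergent.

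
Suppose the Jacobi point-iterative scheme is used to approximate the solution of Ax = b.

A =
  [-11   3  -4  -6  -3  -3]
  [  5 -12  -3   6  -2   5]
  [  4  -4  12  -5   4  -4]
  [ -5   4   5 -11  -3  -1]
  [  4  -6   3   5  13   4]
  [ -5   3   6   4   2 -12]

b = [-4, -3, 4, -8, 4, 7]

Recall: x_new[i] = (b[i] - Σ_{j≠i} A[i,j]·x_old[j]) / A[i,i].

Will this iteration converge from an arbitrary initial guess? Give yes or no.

no

Let D = diag(-11, -12, 12, -11, 13, -12); L, U the strict triangles.
Jacobi: T = -D⁻¹(L+U), T[2,5] = -(-4)/(12) = +0.3333; T[2,2] = 0.
  T[0,:] = [+0.0000 +0.2727 -0.3636 -0.5455 -0.2727 -0.2727]
  T[1,:] = [+0.4167 +0.0000 -0.2500 +0.5000 -0.1667 +0.4167]
  T[2,:] = [-0.3333 +0.3333 +0.0000 +0.4167 -0.3333 +0.3333]
  T[3,:] = [-0.4545 +0.3636 +0.4545 +0.0000 -0.2727 -0.0909]
  T[4,:] = [-0.3077 +0.4615 -0.2308 -0.3846 +0.0000 -0.3077]
  T[5,:] = [-0.4167 +0.2500 +0.5000 +0.3333 +0.1667 +0.0000]
|eigenvalues of T|: 1.1419, 0.8524, 0.6818, 0.2574, 0.2574, 0.0101.
spectral radius ρ = 1.1419; 1.1419 > 1: divergent.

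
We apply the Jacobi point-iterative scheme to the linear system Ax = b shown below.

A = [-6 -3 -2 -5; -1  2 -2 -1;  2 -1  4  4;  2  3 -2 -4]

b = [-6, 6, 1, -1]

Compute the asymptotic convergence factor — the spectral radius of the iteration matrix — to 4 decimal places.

Let D = diag(-6, 2, 4, -4); L, U the strict triangles.
Jacobi: T = -D⁻¹(L+U), T[1,0] = -(-1)/(2) = +0.5000; T[1,1] = 0.
  T[0,:] = [+0.0000 -0.5000 -0.3333 -0.8333]
  T[1,:] = [+0.5000 +0.0000 +1.0000 +0.5000]
  T[2,:] = [-0.5000 +0.2500 +0.0000 -1.0000]
  T[3,:] = [+0.5000 +0.7500 -0.5000 +0.0000]
|eigenvalues of T|: 1.3643, 0.8828, 0.8828, 0.7740.
ρ = 1.3643; 1.3643 > 1 ⇒ diverges.

1.3643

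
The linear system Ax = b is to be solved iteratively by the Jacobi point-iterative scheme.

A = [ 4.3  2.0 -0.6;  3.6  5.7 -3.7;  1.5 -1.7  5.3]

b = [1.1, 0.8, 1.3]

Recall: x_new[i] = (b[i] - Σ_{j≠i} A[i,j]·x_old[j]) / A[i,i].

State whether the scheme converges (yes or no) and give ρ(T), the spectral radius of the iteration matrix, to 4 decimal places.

yes, ρ = 0.7350

Write A = D+L+U with D = diag(4.3, 5.7, 5.3).
T_J = -D⁻¹(L+U): T[1,0] = -(3.6)/(5.7) = -0.6316; T[1,1] = 0.
  T[0,:] = [+0.0000  -0.4651  +0.1395]
  T[1,:] = [-0.6316  +0.0000  +0.6491]
  T[2,:] = [-0.2830  +0.3208  +0.0000]
|roots of det(T-λI)|: 0.7350, 0.6068, 0.1282.
ρ = 0.7350; 0.7350 < 1, so it converges for any x₀.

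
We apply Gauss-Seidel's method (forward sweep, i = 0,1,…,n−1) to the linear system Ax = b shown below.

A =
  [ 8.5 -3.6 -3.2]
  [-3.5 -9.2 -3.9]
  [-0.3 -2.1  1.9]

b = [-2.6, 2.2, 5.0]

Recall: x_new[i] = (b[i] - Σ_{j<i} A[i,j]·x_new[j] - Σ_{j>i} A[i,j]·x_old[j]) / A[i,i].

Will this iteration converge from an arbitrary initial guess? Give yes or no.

yes

Diagonal D = diag(8.5, -9.2, 1.9); L, U strict lower/upper.
T_GS = -(D+L)⁻¹U: row 0 first, T[0,1] = -(-3.6)/(8.5) = +0.4235; later rows by forward substitution.
  T[0,:] = [+0.0000  +0.4235  +0.3765]
  T[1,:] = [+0.0000  -0.1611  -0.5671]
  T[2,:] = [+0.0000  -0.1112  -0.5674]
eigenvalue magnitudes: 0.6873, 0.0412, 0.0000.
ρ = 0.6873; 0.6873 < 1: convergent.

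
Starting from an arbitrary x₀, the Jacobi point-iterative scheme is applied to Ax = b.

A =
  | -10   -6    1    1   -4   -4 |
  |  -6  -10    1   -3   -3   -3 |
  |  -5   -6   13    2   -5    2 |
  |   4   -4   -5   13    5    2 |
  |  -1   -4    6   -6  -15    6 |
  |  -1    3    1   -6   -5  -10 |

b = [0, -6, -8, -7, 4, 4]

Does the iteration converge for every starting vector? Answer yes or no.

Diagonal D = diag(-10, -10, 13, 13, -15, -10); L, U strict lower/upper.
T_J = -D⁻¹(L+U): T[5,2] = -(1)/(-10) = +0.1000; T[5,5] = 0.
  T[0,:] = [+0.0000  -0.6000  +0.1000  +0.1000  -0.4000  -0.4000]
  T[1,:] = [-0.6000  +0.0000  +0.1000  -0.3000  -0.3000  -0.3000]
  T[2,:] = [+0.3846  +0.4615  +0.0000  -0.1538  +0.3846  -0.1538]
  T[3,:] = [-0.3077  +0.3077  +0.3846  +0.0000  -0.3846  -0.1538]
  T[4,:] = [-0.0667  -0.2667  +0.4000  -0.4000  +0.0000  +0.4000]
  T[5,:] = [-0.1000  +0.3000  +0.1000  -0.6000  -0.5000  +0.0000]
|roots of det(T-λI)|: 1.1211, 0.6332, 0.6332, 0.5812, 0.5812, 0.4677.
ρ(T) = max|λ| = 1.1211; 1.1211 > 1, so it fails to converge.

no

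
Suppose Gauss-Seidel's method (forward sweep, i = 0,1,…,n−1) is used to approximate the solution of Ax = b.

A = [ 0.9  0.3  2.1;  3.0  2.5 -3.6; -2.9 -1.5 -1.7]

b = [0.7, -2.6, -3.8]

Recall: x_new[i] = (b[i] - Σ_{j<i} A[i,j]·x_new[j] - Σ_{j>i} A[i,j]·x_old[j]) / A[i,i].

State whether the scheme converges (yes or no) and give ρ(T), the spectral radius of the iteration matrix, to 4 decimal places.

Write A = D+L+U with D = diag(0.9, 2.5, -1.7).
T_GS = -(D+L)⁻¹U: row 0 first, T[0,2] = -(2.1)/(0.9) = -2.3333; later rows by forward substitution.
  T[0,:] = [+0.0000, -0.3333, -2.3333]
  T[1,:] = [+0.0000, +0.4000, +4.2400]
  T[2,:] = [+0.0000, +0.2157, +0.2392]
eigenvalue magnitudes: 1.2793, 0.6401, 0.0000.
spectral radius ρ = 1.2793; 1.2793 > 1, so it fails to converge.

no, ρ = 1.2793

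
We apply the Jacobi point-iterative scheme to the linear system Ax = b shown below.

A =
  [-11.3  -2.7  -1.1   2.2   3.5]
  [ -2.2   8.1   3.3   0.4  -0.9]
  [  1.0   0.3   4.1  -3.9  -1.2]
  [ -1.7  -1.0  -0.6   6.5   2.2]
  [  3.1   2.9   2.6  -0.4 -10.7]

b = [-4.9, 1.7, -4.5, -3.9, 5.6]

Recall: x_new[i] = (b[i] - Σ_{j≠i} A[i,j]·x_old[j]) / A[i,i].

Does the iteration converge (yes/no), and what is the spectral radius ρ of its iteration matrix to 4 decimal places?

yes, ρ = 0.8675

A = D + L + U where D = diag(-11.3, 8.1, 4.1, 6.5, -10.7).
Jacobi: T = -D⁻¹(L+U), T[4,1] = -(2.9)/(-10.7) = +0.2710; T[4,4] = 0.
  T[0,:] = [+0.0000  -0.2389  -0.0973  +0.1947  +0.3097]
  T[1,:] = [+0.2716  +0.0000  -0.4074  -0.0494  +0.1111]
  T[2,:] = [-0.2439  -0.0732  +0.0000  +0.9512  +0.2927]
  T[3,:] = [+0.2615  +0.1538  +0.0923  +0.0000  -0.3385]
  T[4,:] = [+0.2897  +0.2710  +0.2430  -0.0374  +0.0000]
|roots of det(T-λI)|: 0.8675, 0.4125, 0.4125, 0.3208, 0.3208.
ρ = 0.8675; 0.8675 < 1 ⇒ converges.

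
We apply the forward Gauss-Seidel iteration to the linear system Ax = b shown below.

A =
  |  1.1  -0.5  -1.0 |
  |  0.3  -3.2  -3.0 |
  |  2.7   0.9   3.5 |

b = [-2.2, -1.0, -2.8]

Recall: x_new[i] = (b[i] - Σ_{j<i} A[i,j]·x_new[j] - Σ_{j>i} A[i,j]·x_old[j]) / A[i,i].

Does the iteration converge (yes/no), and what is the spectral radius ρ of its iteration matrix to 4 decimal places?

yes, ρ = 0.8338

Write A = D+L+U with D = diag(1.1, -3.2, 3.5).
GS T = -(D+L)⁻¹U: row 0 first, T[0,1] = -(-0.5)/(1.1) = +0.4545; later rows by forward substitution.
  T[0,:] = [+0.0000, +0.4545, +0.9091]
  T[1,:] = [+0.0000, +0.0426, -0.8523]
  T[2,:] = [+0.0000, -0.3616, -0.4821]
|eigenvalues of T|: 0.8338, 0.3943, 0.0000.
ρ(T) = max|λ| = 0.8338; 0.8338 < 1, so it converges for any x₀.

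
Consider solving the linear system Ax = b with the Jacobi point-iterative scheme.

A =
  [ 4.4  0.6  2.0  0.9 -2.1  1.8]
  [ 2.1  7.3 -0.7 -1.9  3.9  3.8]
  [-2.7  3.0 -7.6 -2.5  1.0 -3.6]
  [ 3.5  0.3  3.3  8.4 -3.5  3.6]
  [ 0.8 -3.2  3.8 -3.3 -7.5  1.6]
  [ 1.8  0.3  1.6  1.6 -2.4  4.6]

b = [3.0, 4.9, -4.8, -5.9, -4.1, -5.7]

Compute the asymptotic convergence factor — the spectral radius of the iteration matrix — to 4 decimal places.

1.1787

Diagonal D = diag(4.4, 7.3, -7.6, 8.4, -7.5, 4.6); L, U strict lower/upper.
Jacobi: T = -D⁻¹(L+U), T[0,5] = -(1.8)/(4.4) = -0.4091; T[0,0] = 0.
  T[0,:] = [+0.0000  -0.1364  -0.4545  -0.2045  +0.4773  -0.4091]
  T[1,:] = [-0.2877  +0.0000  +0.0959  +0.2603  -0.5342  -0.5205]
  T[2,:] = [-0.3553  +0.3947  +0.0000  -0.3289  +0.1316  -0.4737]
  T[3,:] = [-0.4167  -0.0357  -0.3929  +0.0000  +0.4167  -0.4286]
  T[4,:] = [+0.1067  -0.4267  +0.5067  -0.4400  +0.0000  +0.2133]
  T[5,:] = [-0.3913  -0.0652  -0.3478  -0.3478  +0.5217  +0.0000]
|roots of det(T-λI)|: 1.1787, 0.5909, 0.5909, 0.5803, 0.4052, 0.2636.
spectral radius ρ = 1.1787; 1.1787 > 1 ⇒ diverges.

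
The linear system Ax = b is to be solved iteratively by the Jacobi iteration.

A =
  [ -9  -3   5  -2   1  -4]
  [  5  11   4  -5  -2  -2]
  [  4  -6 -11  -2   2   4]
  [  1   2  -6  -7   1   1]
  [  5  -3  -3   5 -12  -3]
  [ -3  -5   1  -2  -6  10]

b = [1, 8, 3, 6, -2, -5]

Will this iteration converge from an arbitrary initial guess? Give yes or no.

no

Diagonal D = diag(-9, 11, -11, -7, -12, 10); L, U strict lower/upper.
Jacobi: T = -D⁻¹(L+U), T[4,1] = -(-3)/(-12) = -0.2500; T[4,4] = 0.
  T[0,:] = [+0.0000 -0.3333 +0.5556 -0.2222 +0.1111 -0.4444]
  T[1,:] = [-0.4545 +0.0000 -0.3636 +0.4545 +0.1818 +0.1818]
  T[2,:] = [+0.3636 -0.5455 +0.0000 -0.1818 +0.1818 +0.3636]
  T[3,:] = [+0.1429 +0.2857 -0.8571 +0.0000 +0.1429 +0.1429]
  T[4,:] = [+0.4167 -0.2500 -0.2500 +0.4167 +0.0000 -0.2500]
  T[5,:] = [+0.3000 +0.5000 -0.1000 +0.2000 +0.6000 +0.0000]
eigenvalue magnitudes: 1.1401, 0.7479, 0.7479, 0.6677, 0.6677, 0.4065.
ρ = 1.1401; 1.1401 > 1, so it fails to converge.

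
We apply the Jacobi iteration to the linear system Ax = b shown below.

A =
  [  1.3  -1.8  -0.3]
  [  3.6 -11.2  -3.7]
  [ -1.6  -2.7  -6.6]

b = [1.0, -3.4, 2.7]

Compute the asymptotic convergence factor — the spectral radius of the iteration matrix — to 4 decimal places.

0.7912

Write A = D+L+U with D = diag(1.3, -11.2, -6.6).
T_J = -D⁻¹(L+U): T[0,1] = -(-1.8)/(1.3) = +1.3846; T[0,0] = 0.
  T[0,:] = [+0.0000, +1.3846, +0.2308]
  T[1,:] = [+0.3214, +0.0000, -0.3304]
  T[2,:] = [-0.2424, -0.4091, +0.0000]
|eigenvalues of T|: 0.7912, 0.6295, 0.1617.
spectral radius ρ = 0.7912; 0.7912 < 1, so it converges for any x₀.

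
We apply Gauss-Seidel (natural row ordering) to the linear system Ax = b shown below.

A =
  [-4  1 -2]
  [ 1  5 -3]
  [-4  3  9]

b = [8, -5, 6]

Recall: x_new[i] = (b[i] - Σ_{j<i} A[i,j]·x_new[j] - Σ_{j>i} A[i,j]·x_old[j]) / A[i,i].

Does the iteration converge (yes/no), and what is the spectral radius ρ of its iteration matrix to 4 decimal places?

yes, ρ = 0.6141

Write A = D+L+U with D = diag(-4, 5, 9).
GS T = -(D+L)⁻¹U: row 0 first, T[0,1] = -(1)/(-4) = +0.2500; later rows by forward substitution.
  T[0,:] = [+0.0000  +0.2500  -0.5000]
  T[1,:] = [+0.0000  -0.0500  +0.7000]
  T[2,:] = [+0.0000  +0.1278  -0.4556]
|λ(T)| sorted: 0.6141, 0.1086, 0.0000.
ρ = 0.6141; 0.6141 < 1 ⇒ converges.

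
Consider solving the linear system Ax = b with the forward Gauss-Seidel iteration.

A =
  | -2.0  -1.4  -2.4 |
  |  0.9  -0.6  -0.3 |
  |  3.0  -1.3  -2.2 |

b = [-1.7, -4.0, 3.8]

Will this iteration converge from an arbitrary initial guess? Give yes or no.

no

A = D + L + U where D = diag(-2, -0.6, -2.2).
Gauss-Seidel: T = -(D+L)⁻¹U, row 0 first, T[0,1] = -(-1.4)/(-2) = -0.7000; later rows by forward substitution.
  T[0,:] = [+0.0000, -0.7000, -1.2000]
  T[1,:] = [+0.0000, -1.0500, -2.3000]
  T[2,:] = [+0.0000, -0.3341, -0.2773]
|eigenvalues of T|: 1.6216, 0.2943, 0.0000.
ρ(T) = max|λ| = 1.6216; 1.6216 > 1, so it fails to converge.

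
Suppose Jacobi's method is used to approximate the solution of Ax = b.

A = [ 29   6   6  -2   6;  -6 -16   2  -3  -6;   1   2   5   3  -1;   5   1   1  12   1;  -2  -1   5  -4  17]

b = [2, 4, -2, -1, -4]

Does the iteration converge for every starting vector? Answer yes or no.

yes

Diagonal D = diag(29, -16, 5, 12, 17); L, U strict lower/upper.
Jacobi T = -D⁻¹(L+U): T[1,0] = -(-6)/(-16) = -0.3750; T[1,1] = 0.
  T[0,:] = [+0.0000  -0.2069  -0.2069  +0.0690  -0.2069]
  T[1,:] = [-0.3750  +0.0000  +0.1250  -0.1875  -0.3750]
  T[2,:] = [-0.2000  -0.4000  +0.0000  -0.6000  +0.2000]
  T[3,:] = [-0.4167  -0.0833  -0.0833  +0.0000  -0.0833]
  T[4,:] = [+0.1176  +0.0588  -0.2941  +0.2353  +0.0000]
|eigenvalues of T|: 0.5681, 0.4569, 0.4569, 0.2344, 0.2344.
spectral radius ρ = 0.5681; 0.5681 < 1: convergent.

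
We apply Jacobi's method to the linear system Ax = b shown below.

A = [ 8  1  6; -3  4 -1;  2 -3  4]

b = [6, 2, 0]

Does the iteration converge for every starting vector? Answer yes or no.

A = D + L + U where D = diag(8, 4, 4).
Jacobi T = -D⁻¹(L+U): T[2,0] = -(2)/(4) = -0.5000; T[2,2] = 0.
  T[0,:] = [+0.0000 -0.1250 -0.7500]
  T[1,:] = [+0.7500 +0.0000 +0.2500]
  T[2,:] = [-0.5000 +0.7500 +0.0000]
eigenvalue magnitudes: 0.9474, 0.6548, 0.6548.
ρ = 0.9474; 0.9474 < 1, so it converges for any x₀.

yes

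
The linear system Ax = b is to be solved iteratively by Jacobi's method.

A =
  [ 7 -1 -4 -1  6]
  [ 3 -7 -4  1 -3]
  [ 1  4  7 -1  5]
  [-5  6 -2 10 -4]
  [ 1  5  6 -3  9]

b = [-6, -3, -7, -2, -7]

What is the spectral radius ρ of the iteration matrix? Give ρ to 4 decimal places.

Write A = D+L+U with D = diag(7, -7, 7, 10, 9).
Jacobi: T = -D⁻¹(L+U), T[3,0] = -(-5)/(10) = +0.5000; T[3,3] = 0.
  T[0,:] = [+0.0000  +0.1429  +0.5714  +0.1429  -0.8571]
  T[1,:] = [+0.4286  +0.0000  -0.5714  +0.1429  -0.4286]
  T[2,:] = [-0.1429  -0.5714  +0.0000  +0.1429  -0.7143]
  T[3,:] = [+0.5000  -0.6000  +0.2000  +0.0000  +0.4000]
  T[4,:] = [-0.1111  -0.5556  -0.6667  +0.3333  +0.0000]
|eigenvalues of T|: 1.1989, 0.8163, 0.5613, 0.5613, 0.5086.
spectral radius ρ = 1.1989; 1.1989 > 1: divergent.

1.1989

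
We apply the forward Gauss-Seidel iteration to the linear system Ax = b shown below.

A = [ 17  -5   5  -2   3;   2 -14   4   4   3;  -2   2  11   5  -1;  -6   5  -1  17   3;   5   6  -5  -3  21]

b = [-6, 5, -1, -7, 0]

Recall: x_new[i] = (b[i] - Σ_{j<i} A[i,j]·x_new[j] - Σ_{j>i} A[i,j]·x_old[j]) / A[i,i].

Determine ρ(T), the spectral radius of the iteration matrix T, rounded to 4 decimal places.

0.5412

Diagonal D = diag(17, -14, 11, 17, 21); L, U strict lower/upper.
GS T = -(D+L)⁻¹U: row 0 first, T[0,4] = -(3)/(17) = -0.1765; later rows by forward substitution.
  T[0,:] = [+0.0000 +0.2941 -0.2941 +0.1176 -0.1765]
  T[1,:] = [+0.0000 +0.0420 +0.2437 +0.3025 +0.1891]
  T[2,:] = [+0.0000 +0.0458 -0.0978 -0.4882 +0.0244]
  T[3,:] = [+0.0000 +0.0941 -0.1812 -0.0762 -0.2929]
  T[4,:] = [+0.0000 -0.0577 -0.0488 -0.2416 -0.0480]
|roots of det(T-λI)|: 0.5412, 0.2576, 0.1710, 0.0673, 0.0000.
spectral radius ρ = 0.5412; 0.5412 < 1 ⇒ converges.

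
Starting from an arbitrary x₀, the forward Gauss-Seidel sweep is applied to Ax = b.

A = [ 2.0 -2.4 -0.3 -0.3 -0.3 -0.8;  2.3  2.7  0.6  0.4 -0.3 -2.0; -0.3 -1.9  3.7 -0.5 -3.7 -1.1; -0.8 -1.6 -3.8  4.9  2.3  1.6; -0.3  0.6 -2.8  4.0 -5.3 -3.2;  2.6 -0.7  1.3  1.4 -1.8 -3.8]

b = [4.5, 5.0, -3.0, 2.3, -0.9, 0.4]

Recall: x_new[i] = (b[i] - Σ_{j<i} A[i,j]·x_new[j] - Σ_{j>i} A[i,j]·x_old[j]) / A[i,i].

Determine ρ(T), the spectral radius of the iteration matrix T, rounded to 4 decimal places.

1.4834

Diagonal D = diag(2, 2.7, 3.7, 4.9, -5.3, -3.8); L, U strict lower/upper.
Gauss-Seidel: T = -(D+L)⁻¹U, row 0 first, T[0,3] = -(-0.3)/(2) = +0.1500; later rows by forward substitution.
  T[0,:] = [+0.0000, +1.2000, +0.1500, +0.1500, +0.1500, +0.4000]
  T[1,:] = [+0.0000, -1.0222, -0.3500, -0.2759, -0.0167, +0.4000]
  T[2,:] = [+0.0000, -0.4276, -0.1676, +0.0056, +1.0036, +0.5351]
  T[3,:] = [+0.0000, -0.4695, -0.2197, -0.0613, +0.3280, +0.2844]
  T[4,:] = [+0.0000, -0.3121, -0.1254, -0.0889, -0.2931, -0.6492]
  T[5,:] = [+0.0000, +0.8379, +0.0882, +0.1749, +0.7087, +0.7954]
|eigenvalues of T|: 1.4834, 0.4944, 0.4944, 0.4902, 0.0393, 0.0000.
ρ = 1.4834; 1.4834 > 1 ⇒ diverges.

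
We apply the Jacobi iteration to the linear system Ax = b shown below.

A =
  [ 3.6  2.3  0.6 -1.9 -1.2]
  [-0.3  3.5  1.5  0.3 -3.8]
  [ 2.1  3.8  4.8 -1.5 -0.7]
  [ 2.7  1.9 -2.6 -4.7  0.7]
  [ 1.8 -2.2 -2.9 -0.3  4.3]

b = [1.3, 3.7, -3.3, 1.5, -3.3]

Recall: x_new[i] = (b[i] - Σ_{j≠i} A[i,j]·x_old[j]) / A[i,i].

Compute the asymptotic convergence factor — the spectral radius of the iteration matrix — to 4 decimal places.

Split A = D + L + U, D = diag(3.6, 3.5, 4.8, -4.7, 4.3).
Jacobi: T = -D⁻¹(L+U), T[2,3] = -(-1.5)/(4.8) = +0.3125; T[2,2] = 0.
  T[0,:] = [+0.0000, -0.6389, -0.1667, +0.5278, +0.3333]
  T[1,:] = [+0.0857, +0.0000, -0.4286, -0.0857, +1.0857]
  T[2,:] = [-0.4375, -0.7917, +0.0000, +0.3125, +0.1458]
  T[3,:] = [+0.5745, +0.4043, -0.5532, +0.0000, +0.1489]
  T[4,:] = [-0.4186, +0.5116, +0.6744, +0.0698, +0.0000]
|λ(T)| sorted: 1.1919, 0.7074, 0.7074, 0.3704, 0.3704.
ρ(T) = max|λ| = 1.1919; 1.1919 > 1: divergent.

1.1919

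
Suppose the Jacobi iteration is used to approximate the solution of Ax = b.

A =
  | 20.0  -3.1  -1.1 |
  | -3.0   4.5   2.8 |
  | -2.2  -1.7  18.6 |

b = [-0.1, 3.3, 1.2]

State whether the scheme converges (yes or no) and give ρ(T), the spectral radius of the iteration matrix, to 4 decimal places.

Write A = D+L+U with D = diag(20, 4.5, 18.6).
Jacobi: T = -D⁻¹(L+U), T[2,0] = -(-2.2)/(18.6) = +0.1183; T[2,2] = 0.
  T[0,:] = [+0.0000 +0.1550 +0.0550]
  T[1,:] = [+0.6667 +0.0000 -0.6222]
  T[2,:] = [+0.1183 +0.0914 +0.0000]
|roots of det(T-λI)|: 0.2850, 0.1681, 0.1681.
spectral radius ρ = 0.2850; 0.2850 < 1, so it converges for any x₀.

yes, ρ = 0.2850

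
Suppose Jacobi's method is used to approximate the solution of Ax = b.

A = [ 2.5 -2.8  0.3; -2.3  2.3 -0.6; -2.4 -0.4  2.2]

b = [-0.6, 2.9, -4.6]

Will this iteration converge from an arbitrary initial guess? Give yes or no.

no

Split A = D + L + U, D = diag(2.5, 2.3, 2.2).
T_J = -D⁻¹(L+U): T[2,1] = -(-0.4)/(2.2) = +0.1818; T[2,2] = 0.
  T[0,:] = [+0.0000  +1.1200  -0.1200]
  T[1,:] = [+1.0000  +0.0000  +0.2609]
  T[2,:] = [+1.0909  +0.1818  +0.0000]
|roots of det(T-λI)|: 1.1390, 0.8217, 0.3173.
ρ(T) = max|λ| = 1.1390; 1.1390 > 1, so it fails to converge.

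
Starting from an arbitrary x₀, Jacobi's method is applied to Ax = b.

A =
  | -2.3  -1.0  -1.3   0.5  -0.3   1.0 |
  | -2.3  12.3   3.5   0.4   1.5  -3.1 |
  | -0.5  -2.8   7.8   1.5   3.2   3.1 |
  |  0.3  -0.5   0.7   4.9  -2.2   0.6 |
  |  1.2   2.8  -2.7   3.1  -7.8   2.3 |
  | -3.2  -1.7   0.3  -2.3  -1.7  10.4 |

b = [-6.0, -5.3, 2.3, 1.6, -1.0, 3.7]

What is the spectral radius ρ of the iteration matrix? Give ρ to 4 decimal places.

0.8626

Write A = D+L+U with D = diag(-2.3, 12.3, 7.8, 4.9, -7.8, 10.4).
Jacobi T = -D⁻¹(L+U): T[5,2] = -(0.3)/(10.4) = -0.0288; T[5,5] = 0.
  T[0,:] = [+0.0000  -0.4348  -0.5652  +0.2174  -0.1304  +0.4348]
  T[1,:] = [+0.1870  +0.0000  -0.2846  -0.0325  -0.1220  +0.2520]
  T[2,:] = [+0.0641  +0.3590  +0.0000  -0.1923  -0.4103  -0.3974]
  T[3,:] = [-0.0612  +0.1020  -0.1429  +0.0000  +0.4490  -0.1224]
  T[4,:] = [+0.1538  +0.3590  -0.3462  +0.3974  +0.0000  +0.2949]
  T[5,:] = [+0.3077  +0.1635  -0.0288  +0.2212  +0.1635  +0.0000]
moduli |λ_i(T)| = 0.8626, 0.4718, 0.4718, 0.4156, 0.3400, 0.3400.
ρ = 0.8626; 0.8626 < 1 ⇒ converges.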